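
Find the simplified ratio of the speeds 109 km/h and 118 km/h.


Ratio = 109:118
GCD = 1
Simplified = 109:118
Time ratio (same distance) = 118:109
Speed ratio = 109:118

109:118


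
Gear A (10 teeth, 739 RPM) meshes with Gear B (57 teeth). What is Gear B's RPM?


Gear ratio = 10:57 = 10:57
RPM_B = RPM_A × (teeth_A / teeth_B)
= 739 × (10/57)
= 129.6 RPM

129.6 RPM


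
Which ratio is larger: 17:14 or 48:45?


17/14 = 1.2143
48/45 = 1.0667
1.2143 > 1.0667, so 17:14 is greater
= 17:14

17:14


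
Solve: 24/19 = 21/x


Cross multiply: 24 × x = 19 × 21
24x = 399
x = 399 / 24
= 16.63

16.63


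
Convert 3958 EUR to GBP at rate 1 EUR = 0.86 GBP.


Amount × rate = 3958 × 0.86
= 3403.88 GBP

3403.88 GBP


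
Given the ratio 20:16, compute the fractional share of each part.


Total parts = 20 + 16 = 36
First part: 20/36 = 5/9
Second part: 16/36 = 4/9
= 5/9 and 4/9

5/9 and 4/9


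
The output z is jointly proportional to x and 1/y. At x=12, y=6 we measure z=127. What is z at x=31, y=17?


z = k·x/y
Solve for k using the known point: k = z·y/x = 127×6/12 = 762/12 = 63.5000
Now evaluate at x=31, y=17:
z = k × 31 / 17 = (762 × 31) / (12 × 17) = 23622/204
≈ 115.7941

115.7941


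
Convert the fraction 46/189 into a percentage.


Percentage = (part / whole) × 100
= (46 / 189) × 100
≈ 24.34%

24.34%


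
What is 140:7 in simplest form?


GCD(140, 7) = 7
140/7 : 7/7
= 20:1

20:1


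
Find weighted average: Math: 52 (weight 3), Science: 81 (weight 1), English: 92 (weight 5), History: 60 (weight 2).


Numerator = 52×3 + 81×1 + 92×5 + 60×2
= 156 + 81 + 460 + 120
= 817
Total weight = 11
Weighted avg = 817/11
= 74.27

74.27


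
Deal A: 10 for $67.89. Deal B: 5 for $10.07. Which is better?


Deal A: $67.89/10 = $6.7890/unit
Deal B: $10.07/5 = $2.0140/unit
B is cheaper per unit
= Deal B

Deal B


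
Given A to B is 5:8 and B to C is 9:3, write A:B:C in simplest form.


Match B: multiply A:B by 9 → 45:72
Multiply B:C by 8 → 72:24
Combined: 45:72:24
GCD = 3
= 15:24:8

15:24:8


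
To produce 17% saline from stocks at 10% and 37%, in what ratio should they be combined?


Let x parts of 10% mix with y parts of 37%.
10x + 37y = 17(x + y)
10x + 37y = 17x + 17y
x(10 - 17) = y(17 - 37)
x/y = (37 - 17)/(17 - 10) = 20/7
Simplify: 20:7
= 20:7

20:7


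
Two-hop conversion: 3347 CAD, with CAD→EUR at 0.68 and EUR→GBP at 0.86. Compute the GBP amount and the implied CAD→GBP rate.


Step 1: 3347 CAD × 0.68 = 2275.96 EUR
Step 2: 2275.96 EUR × 0.86 = 1957.33 GBP
Implied rate CAD→GBP = 0.68 × 0.86 = 0.5848
= 1957.33 GBP; implied rate 0.5848 GBP/CAD

1957.33 GBP; implied rate 0.5848 GBP/CAD


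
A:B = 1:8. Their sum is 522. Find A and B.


Let A = 1k, B = 8k.
1k + 8k = 522
9k = 522 → k = 522/9 = 58
A = 1×58 = 58, B = 8×58 = 464
= A = 58, B = 464

A = 58, B = 464


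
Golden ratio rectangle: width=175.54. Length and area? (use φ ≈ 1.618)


φ = (1 + √5) / 2 ≈ 1.618
Length = width × φ = 175.54 × 1.618 = 284.02372
≈ 284.02
Area = width × length = 175.54 × 284.02372 = 49857.5238088 ≈ 49857.52
= Length: 284.02, Area: 49857.52

Length: 284.02, Area: 49857.52


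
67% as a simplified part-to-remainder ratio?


67% means 67 parts out of 100; remainder = 33
Part : remainder = 67:33
GCD = 1
= 67:33

67:33


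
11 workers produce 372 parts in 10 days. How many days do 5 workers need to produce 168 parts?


Days ∝ work / workers, so d₂ = d₁ × (m₁/m₂) × (w₂/w₁)
Workers factor (inverse): 11/5 = 2.2000
Work factor (direct): 168/372 ≈ 0.4516
d₂ = 10 × 11/5 × 168/372 = (10 × 11 × 168) / (5 × 372) = 18480/1860
≈ 9.94 days

9.94 days


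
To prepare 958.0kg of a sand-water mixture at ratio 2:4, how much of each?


Total parts = 2 + 4 = 6
sand: 958.0 × 2/6 = 319.3kg
water: 958.0 × 4/6 = 638.7kg
= 319.3kg and 638.7kg

319.3kg and 638.7kg


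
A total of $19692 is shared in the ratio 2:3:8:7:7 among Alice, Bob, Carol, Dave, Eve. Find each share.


Total parts = 2 + 3 + 8 + 7 + 7 = 27
Alice: 19692 × 2/27 = 1458.67
Bob: 19692 × 3/27 = 2188.00
Carol: 19692 × 8/27 = 5834.67
Dave: 19692 × 7/27 = 5105.33
Eve: 19692 × 7/27 = 5105.33
= Alice: $1458.67, Bob: $2188.00, Carol: $5834.67, Dave: $5105.33, Eve: $5105.33

Alice: $1458.67, Bob: $2188.00, Carol: $5834.67, Dave: $5105.33, Eve: $5105.33


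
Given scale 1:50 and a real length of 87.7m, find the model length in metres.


Model size = real / scale
= 87.7 / 50
= 1.7540 m

1.7540 m


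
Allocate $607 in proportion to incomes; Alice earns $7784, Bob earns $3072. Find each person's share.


Total income = 7784 + 3072 = $10856
Alice: $607 × 7784/10856 = $435.23
Bob: $607 × 3072/10856 = $171.77
= Alice: $435.23, Bob: $171.77

Alice: $435.23, Bob: $171.77


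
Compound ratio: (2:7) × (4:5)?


Compound ratio = (2×4) : (7×5)
= 8:35
GCD = 1
= 8:35

8:35


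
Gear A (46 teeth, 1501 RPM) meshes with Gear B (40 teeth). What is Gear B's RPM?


Gear ratio = 46:40 = 23:20
RPM_B = RPM_A × (teeth_A / teeth_B)
= 1501 × (46/40)
= 1726.2 RPM

1726.2 RPM


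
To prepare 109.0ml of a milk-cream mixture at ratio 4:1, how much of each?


Total parts = 4 + 1 = 5
milk: 109.0 × 4/5 = 87.2ml
cream: 109.0 × 1/5 = 21.8ml
= 87.2ml and 21.8ml

87.2ml and 21.8ml


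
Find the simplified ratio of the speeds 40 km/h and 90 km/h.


Ratio = 40:90
GCD = 10
Simplified = 4:9
Time ratio (same distance) = 9:4
Speed ratio = 4:9

4:9


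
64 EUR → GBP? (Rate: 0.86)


Amount × rate = 64 × 0.86
= 55.04 GBP

55.04 GBP


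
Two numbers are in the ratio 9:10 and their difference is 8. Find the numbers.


Let A = 9k, B = 10k.
10k - 9k = 8
1k = 8 → k = 8/1 = 8
A = 9×8 = 72, B = 10×8 = 80
= A = 72, B = 80

A = 72, B = 80


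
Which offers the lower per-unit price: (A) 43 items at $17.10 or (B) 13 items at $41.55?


Deal A: $17.10/43 = $0.3977/unit
Deal B: $41.55/13 = $3.1962/unit
A is cheaper per unit
= Deal A

Deal A


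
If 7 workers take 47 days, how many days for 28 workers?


Inverse proportion: x × y = constant
k = 7 × 47 = 329
y₂ = k / 28 = 329 / 28
= 11.75

11.75


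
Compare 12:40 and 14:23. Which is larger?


12/40 = 0.3000
14/23 = 0.6087
0.3000 < 0.6087, so 12:40 is less
= 14:23

14:23


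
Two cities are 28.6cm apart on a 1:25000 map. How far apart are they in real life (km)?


Real distance = map distance × scale
= 28.6cm × 25000
= 715000 cm = 7150.0 m
= 7.150 km

7.150 km


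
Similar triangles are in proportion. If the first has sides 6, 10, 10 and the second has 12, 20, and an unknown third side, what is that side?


Scale factor = 12/6 = 2
Missing side = 10 × 2
= 20.0

20.0


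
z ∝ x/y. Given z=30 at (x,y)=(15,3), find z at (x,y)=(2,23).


z = k·x/y
Solve for k using the known point: k = z·y/x = 30×3/15 = 90/15 = 6.0000
Now evaluate at x=2, y=23:
z = k × 2 / 23 = (90 × 2) / (15 × 23) = 180/345
≈ 0.5217

0.5217


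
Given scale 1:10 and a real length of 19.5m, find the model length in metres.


Model size = real / scale
= 19.5 / 10
= 1.9500 m

1.9500 m


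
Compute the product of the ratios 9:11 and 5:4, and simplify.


Compound ratio = (9×5) : (11×4)
= 45:44
GCD = 1
= 45:44

45:44


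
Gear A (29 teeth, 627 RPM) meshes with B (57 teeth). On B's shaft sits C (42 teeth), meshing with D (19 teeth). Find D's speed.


Stage 1: RPM_B = RPM_A × t_A/t_B = 627 × 29/57 = 18183/57 = 319.00
B and C share a shaft → RPM_C = RPM_B
Stage 2: RPM_D = RPM_C × t_C/t_D = RPM_A × (t_A×t_C)/(t_B×t_D)
Overall ratio = (29×42)/(57×19) = 1218/1083
RPM_D = 627 × 1218/1083 = 763686/1083
≈ 705.16 RPM

705.16 RPM


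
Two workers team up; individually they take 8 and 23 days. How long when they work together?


Rate of A = 1/8 per day
Rate of B = 1/23 per day
Combined rate = 1/8 + 1/23 = 31/184 ≈ 0.1685 per day
Days = 1 / combined rate = 184/31
≈ 5.94 days

5.94 days


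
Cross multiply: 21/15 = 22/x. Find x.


Cross multiply: 21 × x = 15 × 22
21x = 330
x = 330 / 21
= 15.71

15.71


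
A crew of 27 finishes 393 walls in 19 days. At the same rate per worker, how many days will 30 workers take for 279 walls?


Days ∝ work / workers, so d₂ = d₁ × (m₁/m₂) × (w₂/w₁)
Workers factor (inverse): 27/30 = 0.9000
Work factor (direct): 279/393 ≈ 0.7099
d₂ = 19 × 27/30 × 279/393 = (19 × 27 × 279) / (30 × 393) = 143127/11790
≈ 12.14 days

12.14 days


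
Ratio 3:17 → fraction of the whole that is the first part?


Total parts = 3 + 17 = 20
First part: 3/20 = 3/20
= 3/20

3/20


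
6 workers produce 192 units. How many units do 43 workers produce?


Direct proportion: y/x = constant
k = 192/6 = 32.0000
y₂ = k × 43 = 192 × 43 / 6 = 8256/6
= 1376.00

1376.00


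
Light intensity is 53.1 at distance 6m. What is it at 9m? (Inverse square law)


I₁d₁² = I₂d₂²
I₂ = I₁ × (d₁/d₂)²
= 53.1 × (6/9)²
= 53.1 × 36/81
= 1911.6/81
= 23.6000

23.6000


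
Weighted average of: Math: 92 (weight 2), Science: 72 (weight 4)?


Numerator = 92×2 + 72×4
= 184 + 288
= 472
Total weight = 6
Weighted avg = 472/6
= 78.67

78.67


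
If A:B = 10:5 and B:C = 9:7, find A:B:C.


Match B: multiply A:B by 9 → 90:45
Multiply B:C by 5 → 45:35
Combined: 90:45:35
GCD = 5
= 18:9:7

18:9:7


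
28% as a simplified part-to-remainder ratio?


28% means 28 parts out of 100; remainder = 72
Part : remainder = 28:72
GCD = 4
= 7:18

7:18


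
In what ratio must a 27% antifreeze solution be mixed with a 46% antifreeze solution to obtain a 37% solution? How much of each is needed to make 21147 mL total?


Let x parts of 27% mix with y parts of 46%.
27x + 46y = 37(x + y)
27x + 46y = 37x + 37y
x(27 - 37) = y(37 - 46)
x/y = (46 - 37)/(37 - 27) = 9/10
Simplify: 9:10
Total parts = 19; one part = 21147/19 = 1113.00 mL
27% solution: 9×1113.00 = 10017.00 mL
46% solution: 10×1113.00 = 11130.00 mL
= ratio 9:10; 10017.00 mL and 11130.00 mL

ratio 9:10; 10017.00 mL and 11130.00 mL


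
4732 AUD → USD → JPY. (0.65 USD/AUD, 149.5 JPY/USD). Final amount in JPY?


Step 1: 4732 AUD × 0.65 = 3075.80 USD
Step 2: 3075.80 USD × 149.5 = 459832.10 JPY
Implied rate AUD→JPY = 0.65 × 149.5 = 97.1750
= 459832.10 JPY

459832.10 JPY


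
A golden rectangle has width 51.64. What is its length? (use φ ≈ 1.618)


φ = (1 + √5) / 2 ≈ 1.618
Length = width × φ = 51.64 × 1.618 = 83.55352
≈ 83.55

83.55


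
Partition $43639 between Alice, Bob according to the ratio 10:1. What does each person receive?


Total parts = 10 + 1 = 11
Alice: 43639 × 10/11 = 39671.82
Bob: 43639 × 1/11 = 3967.18
= Alice: $39671.82, Bob: $3967.18

Alice: $39671.82, Bob: $3967.18


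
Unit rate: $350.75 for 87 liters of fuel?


Unit rate = total / quantity
= 350.75 / 87
= $4.03 per unit

$4.03 per unit


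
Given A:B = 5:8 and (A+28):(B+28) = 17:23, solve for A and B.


Let A = 5k, B = 8k.
(5k + 28) / (8k + 28) = 17/23
Cross-multiply: 23(5k + 28) = 17(8k + 28)
115k + 644 = 136k + 476
115k - 136k = 476 - 644
-21k = -168
k = -168/-21 = 8
A = 5×8 = 40, B = 8×8 = 64
= A = 40, B = 64

A = 40, B = 64


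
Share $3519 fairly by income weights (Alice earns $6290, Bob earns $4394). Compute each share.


Total income = 6290 + 4394 = $10684
Alice: $3519 × 6290/10684 = $2071.74
Bob: $3519 × 4394/10684 = $1447.26
= Alice: $2071.74, Bob: $1447.26

Alice: $2071.74, Bob: $1447.26


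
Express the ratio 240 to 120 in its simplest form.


GCD(240, 120) = 120
240/120 : 120/120
= 2:1

2:1


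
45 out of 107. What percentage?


Percentage = (part / whole) × 100
= (45 / 107) × 100
≈ 42.06%

42.06%


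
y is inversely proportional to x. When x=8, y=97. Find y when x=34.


Inverse proportion: x × y = constant
k = 8 × 97 = 776
y₂ = k / 34 = 776 / 34
= 22.82

22.82


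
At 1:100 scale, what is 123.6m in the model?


Model size = real / scale
= 123.6 / 100
= 1.2360 m

1.2360 m


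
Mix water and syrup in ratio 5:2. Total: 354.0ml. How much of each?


Total parts = 5 + 2 = 7
water: 354.0 × 5/7 = 252.9ml
syrup: 354.0 × 2/7 = 101.1ml
= 252.9ml and 101.1ml

252.9ml and 101.1ml


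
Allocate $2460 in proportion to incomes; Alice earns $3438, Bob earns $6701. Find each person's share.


Total income = 3438 + 6701 = $10139
Alice: $2460 × 3438/10139 = $834.15
Bob: $2460 × 6701/10139 = $1625.85
= Alice: $834.15, Bob: $1625.85

Alice: $834.15, Bob: $1625.85


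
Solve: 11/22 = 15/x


Cross multiply: 11 × x = 22 × 15
11x = 330
x = 330 / 11
= 30.00

30.00


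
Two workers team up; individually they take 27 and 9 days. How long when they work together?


Rate of A = 1/27 per day
Rate of B = 1/9 per day
Combined rate = 1/27 + 1/9 = 36/243 ≈ 0.1481 per day
Days = 1 / combined rate = 243/36
= 6.75 days

6.75 days


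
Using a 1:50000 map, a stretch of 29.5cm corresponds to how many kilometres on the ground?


Real distance = map distance × scale
= 29.5cm × 50000
= 1475000 cm = 14750.0 m
= 14.750 km

14.750 km


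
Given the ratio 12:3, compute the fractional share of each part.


Total parts = 12 + 3 = 15
First part: 12/15 = 4/5
Second part: 3/15 = 1/5
= 4/5 and 1/5

4/5 and 1/5


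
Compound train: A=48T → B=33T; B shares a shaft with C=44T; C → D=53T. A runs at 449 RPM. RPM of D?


Stage 1: RPM_B = RPM_A × t_A/t_B = 449 × 48/33 = 21552/33 ≈ 653.09
B and C share a shaft → RPM_C = RPM_B
Stage 2: RPM_D = RPM_C × t_C/t_D = RPM_A × (t_A×t_C)/(t_B×t_D)
Overall ratio = (48×44)/(33×53) = 2112/1749
RPM_D = 449 × 2112/1749 = 948288/1749
≈ 542.19 RPM

542.19 RPM


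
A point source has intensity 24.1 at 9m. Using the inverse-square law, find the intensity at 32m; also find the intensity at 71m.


I₁d₁² = I₂d₂²
I at 32m = 24.1 × (9/32)² = 24.1 × 81/1024 = 1952.1/1024 ≈ 1.9063
I at 71m = 24.1 × (9/71)² = 24.1 × 81/5041 = 1952.1/5041 ≈ 0.3872
= 1.9063 and 0.3872

1.9063 and 0.3872


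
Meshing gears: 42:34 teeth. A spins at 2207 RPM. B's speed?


Gear ratio = 42:34 = 21:17
RPM_B = RPM_A × (teeth_A / teeth_B)
= 2207 × (42/34)
= 2726.3 RPM

2726.3 RPM


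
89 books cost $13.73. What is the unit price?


Unit rate = total / quantity
= 13.73 / 89
= $0.15 per unit

$0.15 per unit


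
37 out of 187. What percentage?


Percentage = (part / whole) × 100
= (37 / 187) × 100
≈ 19.79%

19.79%


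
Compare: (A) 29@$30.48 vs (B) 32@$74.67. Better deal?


Deal A: $30.48/29 = $1.0510/unit
Deal B: $74.67/32 = $2.3334/unit
A is cheaper per unit
= Deal A

Deal A


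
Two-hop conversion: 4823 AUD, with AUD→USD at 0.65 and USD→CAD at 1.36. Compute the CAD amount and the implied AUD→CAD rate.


Step 1: 4823 AUD × 0.65 = 3134.95 USD
Step 2: 3134.95 USD × 1.36 = 4263.53 CAD
Implied rate AUD→CAD = 0.65 × 1.36 = 0.8840
= 4263.53 CAD; implied rate 0.8840 CAD/AUD

4263.53 CAD; implied rate 0.8840 CAD/AUD


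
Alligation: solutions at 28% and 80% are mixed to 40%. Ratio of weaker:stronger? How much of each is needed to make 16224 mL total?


Let x parts of 28% mix with y parts of 80%.
28x + 80y = 40(x + y)
28x + 80y = 40x + 40y
x(28 - 40) = y(40 - 80)
x/y = (80 - 40)/(40 - 28) = 40/12
Simplify: 10:3
Total parts = 13; one part = 16224/13 = 1248.00 mL
28% solution: 10×1248.00 = 12480.00 mL
80% solution: 3×1248.00 = 3744.00 mL
= ratio 10:3; 12480.00 mL and 3744.00 mL

ratio 10:3; 12480.00 mL and 3744.00 mL


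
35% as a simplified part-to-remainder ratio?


35% means 35 parts out of 100; remainder = 65
Part : remainder = 35:65
GCD = 5
= 7:13

7:13


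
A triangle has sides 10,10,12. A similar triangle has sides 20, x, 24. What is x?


Scale factor = 20/10 = 2
Missing side = 10 × 2
= 20.0

20.0


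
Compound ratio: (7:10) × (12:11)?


Compound ratio = (7×12) : (10×11)
= 84:110
GCD = 2
= 42:55

42:55


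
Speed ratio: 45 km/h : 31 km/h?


Ratio = 45:31
GCD = 1
Simplified = 45:31
Time ratio (same distance) = 31:45
Speed ratio = 45:31

45:31


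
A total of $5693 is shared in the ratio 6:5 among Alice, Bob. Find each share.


Total parts = 6 + 5 = 11
Alice: 5693 × 6/11 = 3105.27
Bob: 5693 × 5/11 = 2587.73
= Alice: $3105.27, Bob: $2587.73

Alice: $3105.27, Bob: $2587.73


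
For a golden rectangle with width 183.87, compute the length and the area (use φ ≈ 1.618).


φ = (1 + √5) / 2 ≈ 1.618
Length = width × φ = 183.87 × 1.618 = 297.50166
≈ 297.50
Area = width × length = 183.87 × 297.50166 = 54701.6302242 ≈ 54701.63
= Length: 297.50, Area: 54701.63

Length: 297.50, Area: 54701.63


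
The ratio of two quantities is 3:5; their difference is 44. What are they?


Let A = 3k, B = 5k.
5k - 3k = 44
2k = 44 → k = 44/2 = 22
A = 3×22 = 66, B = 5×22 = 110
= A = 66, B = 110

A = 66, B = 110


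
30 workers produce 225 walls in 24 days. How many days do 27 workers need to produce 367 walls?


Days ∝ work / workers, so d₂ = d₁ × (m₁/m₂) × (w₂/w₁)
Workers factor (inverse): 30/27 ≈ 1.1111
Work factor (direct): 367/225 ≈ 1.6311
d₂ = 24 × 30/27 × 367/225 = (24 × 30 × 367) / (27 × 225) = 264240/6075
≈ 43.50 days

43.50 days


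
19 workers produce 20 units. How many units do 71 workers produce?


Direct proportion: y/x = constant
k = 20/19 ≈ 1.0526
y₂ = k × 71 = 20 × 71 / 19 = 1420/19
≈ 74.74

74.74


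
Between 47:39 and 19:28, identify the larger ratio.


47/39 = 1.2051
19/28 = 0.6786
1.2051 > 0.6786, so 47:39 is greater
= 47:39

47:39


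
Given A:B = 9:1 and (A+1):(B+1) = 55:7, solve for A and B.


Let A = 9k, B = 1k.
(9k + 1) / (1k + 1) = 55/7
Cross-multiply: 7(9k + 1) = 55(1k + 1)
63k + 7 = 55k + 55
63k - 55k = 55 - 7
8k = 48
k = 48/8 = 6
A = 9×6 = 54, B = 1×6 = 6
= A = 54, B = 6

A = 54, B = 6


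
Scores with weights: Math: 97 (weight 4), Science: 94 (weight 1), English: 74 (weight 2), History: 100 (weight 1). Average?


Numerator = 97×4 + 94×1 + 74×2 + 100×1
= 388 + 94 + 148 + 100
= 730
Total weight = 8
Weighted avg = 730/8
= 91.25

91.25


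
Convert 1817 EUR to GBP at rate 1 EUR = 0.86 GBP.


Amount × rate = 1817 × 0.86
= 1562.62 GBP

1562.62 GBP


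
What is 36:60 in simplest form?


GCD(36, 60) = 12
36/12 : 60/12
= 3:5

3:5


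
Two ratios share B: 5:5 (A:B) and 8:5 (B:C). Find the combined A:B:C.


Match B: multiply A:B by 8 → 40:40
Multiply B:C by 5 → 40:25
Combined: 40:40:25
GCD = 5
= 8:8:5

8:8:5


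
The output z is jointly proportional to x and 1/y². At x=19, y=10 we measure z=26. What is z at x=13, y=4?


z = k·x/y²
Solve for k using the known point: k = z·y²/x = 26×100/19 = 2600/19 ≈ 136.8421
Now evaluate at x=13, y=4:
z = k × 13 / 16 = (2600 × 13) / (19 × 16) = 33800/304
≈ 111.1842

111.1842


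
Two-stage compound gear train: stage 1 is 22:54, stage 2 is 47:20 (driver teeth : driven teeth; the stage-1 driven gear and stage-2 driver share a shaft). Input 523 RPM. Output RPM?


Stage 1: RPM_B = RPM_A × t_A/t_B = 523 × 22/54 = 11506/54 ≈ 213.07
B and C share a shaft → RPM_C = RPM_B
Stage 2: RPM_D = RPM_C × t_C/t_D = RPM_A × (t_A×t_C)/(t_B×t_D)
Overall ratio = (22×47)/(54×20) = 1034/1080
RPM_D = 523 × 1034/1080 = 540782/1080
≈ 500.72 RPM

500.72 RPM


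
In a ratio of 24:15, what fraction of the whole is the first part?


Total parts = 24 + 15 = 39
First part: 24/39 = 8/13
= 8/13

8/13


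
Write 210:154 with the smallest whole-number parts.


GCD(210, 154) = 14
210/14 : 154/14
= 15:11

15:11


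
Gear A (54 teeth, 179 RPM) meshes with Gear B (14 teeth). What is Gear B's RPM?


Gear ratio = 54:14 = 27:7
RPM_B = RPM_A × (teeth_A / teeth_B)
= 179 × (54/14)
= 690.4 RPM

690.4 RPM


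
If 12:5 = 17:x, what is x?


Cross multiply: 12 × x = 5 × 17
12x = 85
x = 85 / 12
= 7.08

7.08


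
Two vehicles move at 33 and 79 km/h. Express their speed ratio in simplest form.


Ratio = 33:79
GCD = 1
Simplified = 33:79
Time ratio (same distance) = 79:33
Speed ratio = 33:79

33:79


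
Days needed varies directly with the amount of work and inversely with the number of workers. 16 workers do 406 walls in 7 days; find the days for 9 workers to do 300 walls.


Days ∝ work / workers, so d₂ = d₁ × (m₁/m₂) × (w₂/w₁)
Workers factor (inverse): 16/9 ≈ 1.7778
Work factor (direct): 300/406 ≈ 0.7389
d₂ = 7 × 16/9 × 300/406 = (7 × 16 × 300) / (9 × 406) = 33600/3654
≈ 9.20 days

9.20 days


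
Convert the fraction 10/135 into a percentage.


Percentage = (part / whole) × 100
= (10 / 135) × 100
≈ 7.41%

7.41%


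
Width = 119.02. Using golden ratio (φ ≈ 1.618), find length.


φ = (1 + √5) / 2 ≈ 1.618
Length = width × φ = 119.02 × 1.618 = 192.57436
≈ 192.57

192.57


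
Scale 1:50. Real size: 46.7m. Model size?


Model size = real / scale
= 46.7 / 50
= 0.9340 m

0.9340 m


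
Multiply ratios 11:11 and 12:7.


Compound ratio = (11×12) : (11×7)
= 132:77
GCD = 11
= 12:7

12:7


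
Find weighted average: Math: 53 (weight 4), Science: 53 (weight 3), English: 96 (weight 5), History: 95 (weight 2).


Numerator = 53×4 + 53×3 + 96×5 + 95×2
= 212 + 159 + 480 + 190
= 1041
Total weight = 14
Weighted avg = 1041/14
= 74.36

74.36


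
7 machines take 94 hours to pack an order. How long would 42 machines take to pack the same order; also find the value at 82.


Inverse proportion: x × y = constant
k = 7 × 94 = 658
At x=42: k/42 = 15.67
At x=82: k/82 = 8.02
= 15.67 and 8.02

15.67 and 8.02


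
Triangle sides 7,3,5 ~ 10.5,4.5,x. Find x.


Scale factor = 10.5/7 = 1.5
Missing side = 5 × 1.5
= 7.5

7.5


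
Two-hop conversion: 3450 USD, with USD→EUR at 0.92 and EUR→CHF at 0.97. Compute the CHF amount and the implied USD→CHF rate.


Step 1: 3450 USD × 0.92 = 3174.00 EUR
Step 2: 3174.00 EUR × 0.97 = 3078.78 CHF
Implied rate USD→CHF = 0.92 × 0.97 = 0.8924
= 3078.78 CHF; implied rate 0.8924 CHF/USD

3078.78 CHF; implied rate 0.8924 CHF/USD


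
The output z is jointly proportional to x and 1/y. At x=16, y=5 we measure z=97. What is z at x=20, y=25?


z = k·x/y
Solve for k using the known point: k = z·y/x = 97×5/16 = 485/16 = 30.3125
Now evaluate at x=20, y=25:
z = k × 20 / 25 = (485 × 20) / (16 × 25) = 9700/400
= 24.2500

24.2500


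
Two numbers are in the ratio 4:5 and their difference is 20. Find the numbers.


Let A = 4k, B = 5k.
5k - 4k = 20
1k = 20 → k = 20/1 = 20
A = 4×20 = 80, B = 5×20 = 100
= A = 80, B = 100

A = 80, B = 100


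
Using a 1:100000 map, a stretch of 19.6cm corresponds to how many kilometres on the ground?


Real distance = map distance × scale
= 19.6cm × 100000
= 1960000 cm = 19600.0 m
= 19.600 km

19.600 km


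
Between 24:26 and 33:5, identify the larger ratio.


24/26 = 0.9231
33/5 = 6.6000
0.9231 < 6.6000, so 24:26 is less
= 33:5

33:5


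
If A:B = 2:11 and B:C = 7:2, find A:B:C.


Match B: multiply A:B by 7 → 14:77
Multiply B:C by 11 → 77:22
Combined: 14:77:22
GCD = 1
= 14:77:22

14:77:22


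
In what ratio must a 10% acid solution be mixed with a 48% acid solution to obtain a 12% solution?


Let x parts of 10% mix with y parts of 48%.
10x + 48y = 12(x + y)
10x + 48y = 12x + 12y
x(10 - 12) = y(12 - 48)
x/y = (48 - 12)/(12 - 10) = 36/2
Simplify: 18:1
= 18:1

18:1


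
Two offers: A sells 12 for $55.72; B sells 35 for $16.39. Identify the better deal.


Deal A: $55.72/12 = $4.6433/unit
Deal B: $16.39/35 = $0.4683/unit
B is cheaper per unit
= Deal B

Deal B


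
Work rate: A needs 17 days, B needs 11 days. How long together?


Rate of A = 1/17 per day
Rate of B = 1/11 per day
Combined rate = 1/17 + 1/11 = 28/187 ≈ 0.1497 per day
Days = 1 / combined rate = 187/28
≈ 6.68 days

6.68 days


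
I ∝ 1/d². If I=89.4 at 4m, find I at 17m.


I₁d₁² = I₂d₂²
I₂ = I₁ × (d₁/d₂)²
= 89.4 × (4/17)²
= 89.4 × 16/289
= 1430.4/289
≈ 4.9495

4.9495


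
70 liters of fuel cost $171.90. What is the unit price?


Unit rate = total / quantity
= 171.90 / 70
= $2.46 per unit

$2.46 per unit


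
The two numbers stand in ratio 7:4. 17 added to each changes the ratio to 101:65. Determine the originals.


Let A = 7k, B = 4k.
(7k + 17) / (4k + 17) = 101/65
Cross-multiply: 65(7k + 17) = 101(4k + 17)
455k + 1105 = 404k + 1717
455k - 404k = 1717 - 1105
51k = 612
k = 612/51 = 12
A = 7×12 = 84, B = 4×12 = 48
= A = 84, B = 48

A = 84, B = 48


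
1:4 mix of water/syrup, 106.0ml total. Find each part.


Total parts = 1 + 4 = 5
water: 106.0 × 1/5 = 21.2ml
syrup: 106.0 × 4/5 = 84.8ml
= 21.2ml and 84.8ml

21.2ml and 84.8ml


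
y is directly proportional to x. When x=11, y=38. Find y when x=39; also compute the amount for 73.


Direct proportion: y/x = constant
k = 38/11 ≈ 3.4545
y at x=39: k × 39 = 38 × 39 / 11 = 1482/11 ≈ 134.73
y at x=73: k × 73 = 38 × 73 / 11 = 2774/11 ≈ 252.18
= 134.73 and 252.18

134.73 and 252.18


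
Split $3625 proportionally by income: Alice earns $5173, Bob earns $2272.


Total income = 5173 + 2272 = $7445
Alice: $3625 × 5173/7445 = $2518.75
Bob: $3625 × 2272/7445 = $1106.25
= Alice: $2518.75, Bob: $1106.25

Alice: $2518.75, Bob: $1106.25


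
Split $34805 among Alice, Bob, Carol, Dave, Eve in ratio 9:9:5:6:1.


Total parts = 9 + 9 + 5 + 6 + 1 = 30
Alice: 34805 × 9/30 = 10441.50
Bob: 34805 × 9/30 = 10441.50
Carol: 34805 × 5/30 = 5800.83
Dave: 34805 × 6/30 = 6961.00
Eve: 34805 × 1/30 = 1160.17
= Alice: $10441.50, Bob: $10441.50, Carol: $5800.83, Dave: $6961.00, Eve: $1160.17

Alice: $10441.50, Bob: $10441.50, Carol: $5800.83, Dave: $6961.00, Eve: $1160.17


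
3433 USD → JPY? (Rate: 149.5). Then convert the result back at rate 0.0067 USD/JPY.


Amount × rate = 3433 × 149.5 = 513233.50 JPY
Round-trip: 513233.50 × 0.0067 = 3438.66 USD
= 513233.50 JPY, then 3438.66 USD

513233.50 JPY, then 3438.66 USD


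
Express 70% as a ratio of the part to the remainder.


70% means 70 parts out of 100; remainder = 30
Part : remainder = 70:30
GCD = 10
= 7:3

7:3


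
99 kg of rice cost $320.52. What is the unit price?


Unit rate = total / quantity
= 320.52 / 99
= $3.24 per unit

$3.24 per unit


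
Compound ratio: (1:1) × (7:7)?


Compound ratio = (1×7) : (1×7)
= 7:7
GCD = 7
= 1:1

1:1


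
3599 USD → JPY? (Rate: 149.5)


Amount × rate = 3599 × 149.5
= 538050.50 JPY

538050.50 JPY


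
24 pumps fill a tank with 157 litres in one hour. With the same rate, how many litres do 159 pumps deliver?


Direct proportion: y/x = constant
k = 157/24 ≈ 6.5417
y₂ = k × 159 = 157 × 159 / 24 = 24963/24
≈ 1040.13

1040.13


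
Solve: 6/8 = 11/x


Cross multiply: 6 × x = 8 × 11
6x = 88
x = 88 / 6
= 14.67

14.67


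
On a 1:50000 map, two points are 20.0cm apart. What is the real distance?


Real distance = map distance × scale
= 20.0cm × 50000
= 1000000 cm = 10000.0 m
= 10.000 km

10.000 km


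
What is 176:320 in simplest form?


GCD(176, 320) = 16
176/16 : 320/16
= 11:20

11:20


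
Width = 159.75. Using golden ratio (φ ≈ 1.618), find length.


φ = (1 + √5) / 2 ≈ 1.618
Length = width × φ = 159.75 × 1.618 = 258.4755
≈ 258.48

258.48


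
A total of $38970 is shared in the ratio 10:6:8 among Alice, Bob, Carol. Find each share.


Total parts = 10 + 6 + 8 = 24
Alice: 38970 × 10/24 = 16237.50
Bob: 38970 × 6/24 = 9742.50
Carol: 38970 × 8/24 = 12990.00
= Alice: $16237.50, Bob: $9742.50, Carol: $12990.00

Alice: $16237.50, Bob: $9742.50, Carol: $12990.00


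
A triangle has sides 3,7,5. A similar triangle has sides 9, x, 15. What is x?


Scale factor = 9/3 = 3
Missing side = 7 × 3
= 21.0

21.0


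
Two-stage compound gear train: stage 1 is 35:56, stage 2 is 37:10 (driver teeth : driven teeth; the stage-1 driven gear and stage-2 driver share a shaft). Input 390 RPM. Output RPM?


Stage 1: RPM_B = RPM_A × t_A/t_B = 390 × 35/56 = 13650/56 = 243.75
B and C share a shaft → RPM_C = RPM_B
Stage 2: RPM_D = RPM_C × t_C/t_D = RPM_A × (t_A×t_C)/(t_B×t_D)
Overall ratio = (35×37)/(56×10) = 1295/560
RPM_D = 390 × 1295/560 = 505050/560
≈ 901.88 RPM

901.88 RPM


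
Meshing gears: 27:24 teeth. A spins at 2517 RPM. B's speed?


Gear ratio = 27:24 = 9:8
RPM_B = RPM_A × (teeth_A / teeth_B)
= 2517 × (27/24)
= 2831.6 RPM

2831.6 RPM


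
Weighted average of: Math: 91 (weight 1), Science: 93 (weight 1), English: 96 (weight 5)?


Numerator = 91×1 + 93×1 + 96×5
= 91 + 93 + 480
= 664
Total weight = 7
Weighted avg = 664/7
= 94.86

94.86


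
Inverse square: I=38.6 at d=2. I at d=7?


I₁d₁² = I₂d₂²
I₂ = I₁ × (d₁/d₂)²
= 38.6 × (2/7)²
= 38.6 × 4/49
= 154.4/49
≈ 3.1510

3.1510


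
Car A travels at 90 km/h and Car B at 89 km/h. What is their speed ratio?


Ratio = 90:89
GCD = 1
Simplified = 90:89
Time ratio (same distance) = 89:90
Speed ratio = 90:89

90:89


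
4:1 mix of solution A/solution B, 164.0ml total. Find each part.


Total parts = 4 + 1 = 5
solution A: 164.0 × 4/5 = 131.2ml
solution B: 164.0 × 1/5 = 32.8ml
= 131.2ml and 32.8ml

131.2ml and 32.8ml


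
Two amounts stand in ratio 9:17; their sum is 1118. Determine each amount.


Let A = 9k, B = 17k.
9k + 17k = 1118
26k = 1118 → k = 1118/26 = 43
A = 9×43 = 387, B = 17×43 = 731
= A = 387, B = 731

A = 387, B = 731


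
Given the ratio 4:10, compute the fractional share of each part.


Total parts = 4 + 10 = 14
First part: 4/14 = 2/7
Second part: 10/14 = 5/7
= 2/7 and 5/7

2/7 and 5/7


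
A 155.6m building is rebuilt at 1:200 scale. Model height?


Model size = real / scale
= 155.6 / 200
= 0.7780 m

0.7780 m


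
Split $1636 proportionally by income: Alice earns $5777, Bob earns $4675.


Total income = 5777 + 4675 = $10452
Alice: $1636 × 5777/10452 = $904.25
Bob: $1636 × 4675/10452 = $731.75
= Alice: $904.25, Bob: $731.75

Alice: $904.25, Bob: $731.75


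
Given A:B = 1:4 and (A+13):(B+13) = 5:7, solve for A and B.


Let A = 1k, B = 4k.
(1k + 13) / (4k + 13) = 5/7
Cross-multiply: 7(1k + 13) = 5(4k + 13)
7k + 91 = 20k + 65
7k - 20k = 65 - 91
-13k = -26
k = -26/-13 = 2
A = 1×2 = 2, B = 4×2 = 8
= A = 2, B = 8

A = 2, B = 8


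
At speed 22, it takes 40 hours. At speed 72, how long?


Inverse proportion: x × y = constant
k = 22 × 40 = 880
y₂ = k / 72 = 880 / 72
= 12.22

12.22


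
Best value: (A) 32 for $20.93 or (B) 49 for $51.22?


Deal A: $20.93/32 = $0.6541/unit
Deal B: $51.22/49 = $1.0453/unit
A is cheaper per unit
= Deal A

Deal A


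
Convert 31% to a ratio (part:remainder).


31% means 31 parts out of 100; remainder = 69
Part : remainder = 31:69
GCD = 1
= 31:69

31:69


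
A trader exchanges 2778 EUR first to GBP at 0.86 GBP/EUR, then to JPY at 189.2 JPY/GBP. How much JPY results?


Step 1: 2778 EUR × 0.86 = 2389.08 GBP
Step 2: 2389.08 GBP × 189.2 = 452013.94 JPY
Implied rate EUR→JPY = 0.86 × 189.2 = 162.7120
= 452013.94 JPY

452013.94 JPY


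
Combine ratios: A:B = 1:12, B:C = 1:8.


Match B: multiply A:B by 1 → 1:12
Multiply B:C by 12 → 12:96
Combined: 1:12:96
GCD = 1
= 1:12:96

1:12:96


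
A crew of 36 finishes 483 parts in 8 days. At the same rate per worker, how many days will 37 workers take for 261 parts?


Days ∝ work / workers, so d₂ = d₁ × (m₁/m₂) × (w₂/w₁)
Workers factor (inverse): 36/37 ≈ 0.9730
Work factor (direct): 261/483 ≈ 0.5404
d₂ = 8 × 36/37 × 261/483 = (8 × 36 × 261) / (37 × 483) = 75168/17871
≈ 4.21 days

4.21 days


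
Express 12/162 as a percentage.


Percentage = (part / whole) × 100
= (12 / 162) × 100
≈ 7.41%

7.41%


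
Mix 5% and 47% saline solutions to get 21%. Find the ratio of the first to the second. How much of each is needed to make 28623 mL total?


Let x parts of 5% mix with y parts of 47%.
5x + 47y = 21(x + y)
5x + 47y = 21x + 21y
x(5 - 21) = y(21 - 47)
x/y = (47 - 21)/(21 - 5) = 26/16
Simplify: 13:8
Total parts = 21; one part = 28623/21 = 1363.00 mL
5% solution: 13×1363.00 = 17719.00 mL
47% solution: 8×1363.00 = 10904.00 mL
= ratio 13:8; 17719.00 mL and 10904.00 mL

ratio 13:8; 17719.00 mL and 10904.00 mL


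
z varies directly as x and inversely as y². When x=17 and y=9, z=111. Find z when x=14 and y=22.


z = k·x/y²
Solve for k using the known point: k = z·y²/x = 111×81/17 = 8991/17 ≈ 528.8824
Now evaluate at x=14, y=22:
z = k × 14 / 484 = (8991 × 14) / (17 × 484) = 125874/8228
≈ 15.2982

15.2982


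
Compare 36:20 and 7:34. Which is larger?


36/20 = 1.8000
7/34 = 0.2059
1.8000 > 0.2059, so 36:20 is greater
= 36:20

36:20


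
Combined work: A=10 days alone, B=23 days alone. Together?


Rate of A = 1/10 per day
Rate of B = 1/23 per day
Combined rate = 1/10 + 1/23 = 33/230 ≈ 0.1435 per day
Days = 1 / combined rate = 230/33
≈ 6.97 days

6.97 days


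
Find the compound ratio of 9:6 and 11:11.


Compound ratio = (9×11) : (6×11)
= 99:66
GCD = 33
= 3:2

3:2


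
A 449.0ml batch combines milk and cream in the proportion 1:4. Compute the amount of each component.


Total parts = 1 + 4 = 5
milk: 449.0 × 1/5 = 89.8ml
cream: 449.0 × 4/5 = 359.2ml
= 89.8ml and 359.2ml

89.8ml and 359.2ml


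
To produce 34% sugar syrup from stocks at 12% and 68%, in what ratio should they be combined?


Let x parts of 12% mix with y parts of 68%.
12x + 68y = 34(x + y)
12x + 68y = 34x + 34y
x(12 - 34) = y(34 - 68)
x/y = (68 - 34)/(34 - 12) = 34/22
Simplify: 17:11
= 17:11

17:11


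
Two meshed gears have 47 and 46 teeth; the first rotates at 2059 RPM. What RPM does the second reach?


Gear ratio = 47:46 = 47:46
RPM_B = RPM_A × (teeth_A / teeth_B)
= 2059 × (47/46)
= 2103.8 RPM

2103.8 RPM


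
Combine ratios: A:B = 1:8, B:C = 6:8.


Match B: multiply A:B by 6 → 6:48
Multiply B:C by 8 → 48:64
Combined: 6:48:64
GCD = 2
= 3:24:32

3:24:32


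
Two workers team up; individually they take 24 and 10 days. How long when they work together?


Rate of A = 1/24 per day
Rate of B = 1/10 per day
Combined rate = 1/24 + 1/10 = 34/240 ≈ 0.1417 per day
Days = 1 / combined rate = 240/34
≈ 7.06 days

7.06 days


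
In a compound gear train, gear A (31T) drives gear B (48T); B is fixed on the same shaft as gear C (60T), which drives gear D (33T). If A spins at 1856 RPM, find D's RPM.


Stage 1: RPM_B = RPM_A × t_A/t_B = 1856 × 31/48 = 57536/48 ≈ 1198.67
B and C share a shaft → RPM_C = RPM_B
Stage 2: RPM_D = RPM_C × t_C/t_D = RPM_A × (t_A×t_C)/(t_B×t_D)
Overall ratio = (31×60)/(48×33) = 1860/1584
RPM_D = 1856 × 1860/1584 = 3452160/1584
≈ 2179.39 RPM

2179.39 RPM


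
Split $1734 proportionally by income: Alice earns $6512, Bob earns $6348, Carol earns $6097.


Total income = 6512 + 6348 + 6097 = $18957
Alice: $1734 × 6512/18957 = $595.65
Bob: $1734 × 6348/18957 = $580.65
Carol: $1734 × 6097/18957 = $557.69
= Alice: $595.65, Bob: $580.65, Carol: $557.69

Alice: $595.65, Bob: $580.65, Carol: $557.69


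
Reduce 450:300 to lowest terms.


GCD(450, 300) = 150
450/150 : 300/150
= 3:2

3:2


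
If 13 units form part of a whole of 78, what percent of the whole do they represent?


Percentage = (part / whole) × 100
= (13 / 78) × 100
≈ 16.67%

16.67%


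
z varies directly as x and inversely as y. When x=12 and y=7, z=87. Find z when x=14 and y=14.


z = k·x/y
Solve for k using the known point: k = z·y/x = 87×7/12 = 609/12 = 50.7500
Now evaluate at x=14, y=14:
z = k × 14 / 14 = (609 × 14) / (12 × 14) = 8526/168
= 50.7500

50.7500


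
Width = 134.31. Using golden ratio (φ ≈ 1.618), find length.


φ = (1 + √5) / 2 ≈ 1.618
Length = width × φ = 134.31 × 1.618 = 217.31358
≈ 217.31

217.31


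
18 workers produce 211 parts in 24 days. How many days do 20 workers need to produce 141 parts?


Days ∝ work / workers, so d₂ = d₁ × (m₁/m₂) × (w₂/w₁)
Workers factor (inverse): 18/20 = 0.9000
Work factor (direct): 141/211 ≈ 0.6682
d₂ = 24 × 18/20 × 141/211 = (24 × 18 × 141) / (20 × 211) = 60912/4220
≈ 14.43 days

14.43 days


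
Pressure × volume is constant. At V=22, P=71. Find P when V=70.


Inverse proportion: x × y = constant
k = 22 × 71 = 1562
y₂ = k / 70 = 1562 / 70
= 22.31

22.31


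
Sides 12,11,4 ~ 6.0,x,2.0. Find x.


Scale factor = 6.0/12 = 0.5
Missing side = 11 × 0.5
= 5.5

5.5


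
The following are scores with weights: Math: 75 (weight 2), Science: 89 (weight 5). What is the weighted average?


Numerator = 75×2 + 89×5
= 150 + 445
= 595
Total weight = 7
Weighted avg = 595/7
= 85.00

85.00


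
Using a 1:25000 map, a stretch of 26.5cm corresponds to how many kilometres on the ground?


Real distance = map distance × scale
= 26.5cm × 25000
= 662500 cm = 6625.0 m
= 6.625 km

6.625 km


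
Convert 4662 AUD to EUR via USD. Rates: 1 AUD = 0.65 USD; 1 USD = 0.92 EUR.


Step 1: 4662 AUD × 0.65 = 3030.30 USD
Step 2: 3030.30 USD × 0.92 = 2787.88 EUR
Implied rate AUD→EUR = 0.65 × 0.92 = 0.5980
= 2787.88 EUR

2787.88 EUR


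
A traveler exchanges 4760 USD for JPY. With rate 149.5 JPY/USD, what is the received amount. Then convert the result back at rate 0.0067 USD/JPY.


Amount × rate = 4760 × 149.5 = 711620.00 JPY
Round-trip: 711620.00 × 0.0067 = 4767.85 USD
= 711620.00 JPY, then 4767.85 USD

711620.00 JPY, then 4767.85 USD


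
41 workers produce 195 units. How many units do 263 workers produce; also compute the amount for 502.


Direct proportion: y/x = constant
k = 195/41 ≈ 4.7561
y at x=263: k × 263 = 195 × 263 / 41 = 51285/41 ≈ 1250.85
y at x=502: k × 502 = 195 × 502 / 41 = 97890/41 ≈ 2387.56
= 1250.85 and 2387.56

1250.85 and 2387.56


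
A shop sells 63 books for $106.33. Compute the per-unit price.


Unit rate = total / quantity
= 106.33 / 63
= $1.69 per unit

$1.69 per unit


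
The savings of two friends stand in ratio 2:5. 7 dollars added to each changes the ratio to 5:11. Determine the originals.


Let A = 2k, B = 5k.
(2k + 7) / (5k + 7) = 5/11
Cross-multiply: 11(2k + 7) = 5(5k + 7)
22k + 77 = 25k + 35
22k - 25k = 35 - 77
-3k = -42
k = -42/-3 = 14
A = 2×14 = 28, B = 5×14 = 70
= A = 28, B = 70

A = 28, B = 70


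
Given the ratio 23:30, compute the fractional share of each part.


Total parts = 23 + 30 = 53
First part: 23/53 = 23/53
Second part: 30/53 = 30/53
= 23/53 and 30/53

23/53 and 30/53


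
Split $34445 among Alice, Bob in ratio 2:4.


Total parts = 2 + 4 = 6
Alice: 34445 × 2/6 = 11481.67
Bob: 34445 × 4/6 = 22963.33
= Alice: $11481.67, Bob: $22963.33

Alice: $11481.67, Bob: $22963.33


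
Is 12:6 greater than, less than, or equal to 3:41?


12/6 = 2.0000
3/41 = 0.0732
2.0000 > 0.0732, so 12:6 is greater
= greater than

greater than


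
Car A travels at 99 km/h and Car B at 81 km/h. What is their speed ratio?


Ratio = 99:81
GCD = 9
Simplified = 11:9
Time ratio (same distance) = 9:11
Speed ratio = 11:9

11:9


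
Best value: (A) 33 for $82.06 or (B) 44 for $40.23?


Deal A: $82.06/33 = $2.4867/unit
Deal B: $40.23/44 = $0.9143/unit
B is cheaper per unit
= Deal B

Deal B


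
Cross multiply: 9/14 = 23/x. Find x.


Cross multiply: 9 × x = 14 × 23
9x = 322
x = 322 / 9
= 35.78

35.78


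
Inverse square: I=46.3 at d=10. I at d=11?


I₁d₁² = I₂d₂²
I₂ = I₁ × (d₁/d₂)²
= 46.3 × (10/11)²
= 46.3 × 100/121
= 4630/121
≈ 38.2645

38.2645


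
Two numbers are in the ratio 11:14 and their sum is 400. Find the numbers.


Let A = 11k, B = 14k.
11k + 14k = 400
25k = 400 → k = 400/25 = 16
A = 11×16 = 176, B = 14×16 = 224
= A = 176, B = 224

A = 176, B = 224
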